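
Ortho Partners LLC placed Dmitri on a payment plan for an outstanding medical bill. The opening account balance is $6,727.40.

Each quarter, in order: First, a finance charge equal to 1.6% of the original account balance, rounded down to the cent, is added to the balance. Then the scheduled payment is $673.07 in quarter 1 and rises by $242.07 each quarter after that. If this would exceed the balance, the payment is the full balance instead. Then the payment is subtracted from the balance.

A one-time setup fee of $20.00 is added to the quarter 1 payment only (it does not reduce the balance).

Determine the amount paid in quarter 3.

Quarter 1: $6,727.40 +$107.63 interest = $6,835.03; pay $673.07 (+ $20.00 fee) → $6,161.96
Quarter 2: $6,161.96 +$107.63 interest = $6,269.59; pay $915.14 → $5,354.45
Quarter 3: $5,354.45 +$107.63 interest = $5,462.08; pay $1,157.21 → $4,304.87

$1,157.21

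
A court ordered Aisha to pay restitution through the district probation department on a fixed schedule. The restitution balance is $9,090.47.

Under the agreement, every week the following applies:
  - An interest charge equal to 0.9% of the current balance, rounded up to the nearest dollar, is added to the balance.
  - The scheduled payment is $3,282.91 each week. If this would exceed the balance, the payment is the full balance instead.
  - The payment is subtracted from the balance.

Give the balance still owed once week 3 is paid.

$0.00

Week 1: opening $9,090.47; interest $82.00 → $9,172.47; payment $3,282.91; balance $5,889.56
Week 2: opening $5,889.56; interest $54.00 → $5,943.56; payment $3,282.91; balance $2,660.65
Week 3: opening $2,660.65; interest $24.00 → $2,684.65; payment $2,684.65; balance $0.00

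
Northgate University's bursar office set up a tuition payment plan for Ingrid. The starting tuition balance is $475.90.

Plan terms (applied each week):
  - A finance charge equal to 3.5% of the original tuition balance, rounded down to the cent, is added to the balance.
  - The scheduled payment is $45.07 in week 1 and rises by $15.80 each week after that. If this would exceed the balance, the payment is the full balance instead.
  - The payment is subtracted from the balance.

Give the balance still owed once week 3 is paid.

$343.24

Week 1: $475.90 +$16.65 interest = $492.55; pay $45.07 → $447.48
Week 2: $447.48 +$16.65 interest = $464.13; pay $60.87 → $403.26
Week 3: $403.26 +$16.65 interest = $419.91; pay $76.67 → $343.24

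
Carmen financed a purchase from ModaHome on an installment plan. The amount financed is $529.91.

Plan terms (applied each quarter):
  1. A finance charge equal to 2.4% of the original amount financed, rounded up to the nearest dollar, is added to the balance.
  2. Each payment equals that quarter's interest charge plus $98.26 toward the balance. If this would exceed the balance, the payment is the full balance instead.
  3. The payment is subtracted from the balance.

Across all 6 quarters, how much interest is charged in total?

$78.00

# | Opening | Interest | Payment | End bal
1 | $529.91 | $13.00 | $111.26 | $431.65
2 | $431.65 | $13.00 | $111.26 | $333.39
3 | $333.39 | $13.00 | $111.26 | $235.13
4 | $235.13 | $13.00 | $111.26 | $136.87
5 | $136.87 | $13.00 | $111.26 | $38.61
6 | $38.61 | $13.00 | $51.61 | $0.00
Total interest: $13.00 + $13.00 + $13.00 + $13.00 + $13.00 + $13.00 = $78.00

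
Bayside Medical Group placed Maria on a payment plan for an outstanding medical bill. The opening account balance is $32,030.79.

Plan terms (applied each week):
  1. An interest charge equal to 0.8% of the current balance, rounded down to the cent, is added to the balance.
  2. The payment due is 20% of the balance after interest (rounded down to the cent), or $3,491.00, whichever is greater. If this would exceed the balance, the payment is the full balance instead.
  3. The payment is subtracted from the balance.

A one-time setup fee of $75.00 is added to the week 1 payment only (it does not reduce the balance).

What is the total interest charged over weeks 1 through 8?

$1,030.65

Week 1: $32,030.79 +$256.24 interest = $32,287.03; pay $6,457.40 (+ $75.00 fee) → $25,829.63
Week 2: $25,829.63 +$206.63 interest = $26,036.26; pay $5,207.25 → $20,829.01
Week 3: $20,829.01 +$166.63 interest = $20,995.64; pay $4,199.12 → $16,796.52
Week 4: $16,796.52 +$134.37 interest = $16,930.89; pay $3,491.00 → $13,439.89
Week 5: $13,439.89 +$107.51 interest = $13,547.40; pay $3,491.00 → $10,056.40
Week 6: $10,056.40 +$80.45 interest = $10,136.85; pay $3,491.00 → $6,645.85
Week 7: $6,645.85 +$53.16 interest = $6,699.01; pay $3,491.00 → $3,208.01
Week 8: $3,208.01 +$25.66 interest = $3,233.67; pay $3,233.67 → $0.00
Total interest: $256.24 + $206.63 + $166.63 + $134.37 + $107.51 + $80.45 + $53.16 + $25.66 = $1,030.65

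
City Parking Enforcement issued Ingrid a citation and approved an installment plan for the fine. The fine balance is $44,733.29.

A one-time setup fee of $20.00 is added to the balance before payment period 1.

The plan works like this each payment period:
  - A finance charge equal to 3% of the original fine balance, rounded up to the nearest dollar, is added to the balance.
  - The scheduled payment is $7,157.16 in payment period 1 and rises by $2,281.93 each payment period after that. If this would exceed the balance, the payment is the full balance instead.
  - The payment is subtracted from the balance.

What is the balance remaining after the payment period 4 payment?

$7,801.07

# | Opening | Interest | Payment | End bal
1 | $44,753.29 | $1,342.00 | $7,157.16 | $38,938.13
2 | $38,938.13 | $1,342.00 | $9,439.09 | $30,841.04
3 | $30,841.04 | $1,342.00 | $11,721.02 | $20,462.02
4 | $20,462.02 | $1,342.00 | $14,002.95 | $7,801.07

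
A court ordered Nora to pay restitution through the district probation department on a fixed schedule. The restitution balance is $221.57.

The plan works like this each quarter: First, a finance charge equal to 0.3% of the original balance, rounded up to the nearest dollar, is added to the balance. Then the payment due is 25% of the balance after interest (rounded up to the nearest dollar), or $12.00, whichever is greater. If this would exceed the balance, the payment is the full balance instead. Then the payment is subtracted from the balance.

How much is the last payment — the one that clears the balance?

Quarter 1: $221.57 +$1.00 interest = $222.57; pay $56.00 → $166.57
Quarter 2: $166.57 +$1.00 interest = $167.57; pay $42.00 → $125.57
Quarter 3: $125.57 +$1.00 interest = $126.57; pay $32.00 → $94.57
Quarter 4: $94.57 +$1.00 interest = $95.57; pay $24.00 → $71.57
Quarter 5: $71.57 +$1.00 interest = $72.57; pay $19.00 → $53.57
Quarter 6: $53.57 +$1.00 interest = $54.57; pay $14.00 → $40.57
Quarter 7: $40.57 +$1.00 interest = $41.57; pay $12.00 → $29.57
Quarter 8: $29.57 +$1.00 interest = $30.57; pay $12.00 → $18.57
Quarter 9: $18.57 +$1.00 interest = $19.57; pay $12.00 → $7.57
Quarter 10: $7.57 +$1.00 interest = $8.57; pay $8.57 → $0.00

$8.57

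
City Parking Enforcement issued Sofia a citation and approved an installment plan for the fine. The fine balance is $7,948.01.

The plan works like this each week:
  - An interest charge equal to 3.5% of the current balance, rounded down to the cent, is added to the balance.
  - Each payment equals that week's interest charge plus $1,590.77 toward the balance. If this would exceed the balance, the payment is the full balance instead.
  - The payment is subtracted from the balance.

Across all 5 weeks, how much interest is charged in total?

Week 1: opening $7,948.01; interest $278.18 → $8,226.19; payment $1,868.95; balance $6,357.24
Week 2: opening $6,357.24; interest $222.50 → $6,579.74; payment $1,813.27; balance $4,766.47
Week 3: opening $4,766.47; interest $166.82 → $4,933.29; payment $1,757.59; balance $3,175.70
Week 4: opening $3,175.70; interest $111.14 → $3,286.84; payment $1,701.91; balance $1,584.93
Week 5: opening $1,584.93; interest $55.47 → $1,640.40; payment $1,640.40; balance $0.00
Total interest: $278.18 + $222.50 + $166.82 + $111.14 + $55.47 = $834.11

$834.11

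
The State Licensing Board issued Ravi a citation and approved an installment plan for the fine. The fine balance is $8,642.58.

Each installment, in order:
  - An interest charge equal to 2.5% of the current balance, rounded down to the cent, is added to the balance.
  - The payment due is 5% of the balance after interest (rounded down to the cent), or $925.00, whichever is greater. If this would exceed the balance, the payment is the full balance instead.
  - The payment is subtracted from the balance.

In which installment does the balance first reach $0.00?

Installment 1: opening $8,642.58; interest $216.06 → $8,858.64; payment $925.00; balance $7,933.64
Installment 2: opening $7,933.64; interest $198.34 → $8,131.98; payment $925.00; balance $7,206.98
Installment 3: opening $7,206.98; interest $180.17 → $7,387.15; payment $925.00; balance $6,462.15
Installment 4: opening $6,462.15; interest $161.55 → $6,623.70; payment $925.00; balance $5,698.70
Installment 5: opening $5,698.70; interest $142.46 → $5,841.16; payment $925.00; balance $4,916.16
Installment 6: opening $4,916.16; interest $122.90 → $5,039.06; payment $925.00; balance $4,114.06
Installment 7: opening $4,114.06; interest $102.85 → $4,216.91; payment $925.00; balance $3,291.91
Installment 8: opening $3,291.91; interest $82.29 → $3,374.20; payment $925.00; balance $2,449.20
Installment 9: opening $2,449.20; interest $61.23 → $2,510.43; payment $925.00; balance $1,585.43
Installment 10: opening $1,585.43; interest $39.63 → $1,625.06; payment $925.00; balance $700.06
Installment 11: opening $700.06; interest $17.50 → $717.56; payment $717.56; balance $0.00
Balance reaches $0.00 in installment 11.

11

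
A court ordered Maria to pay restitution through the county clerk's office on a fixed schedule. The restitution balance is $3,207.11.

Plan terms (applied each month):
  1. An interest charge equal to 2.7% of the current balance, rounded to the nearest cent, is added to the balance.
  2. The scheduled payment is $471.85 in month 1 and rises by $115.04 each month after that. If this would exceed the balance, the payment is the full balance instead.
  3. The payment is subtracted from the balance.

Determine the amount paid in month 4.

Month 1: $3,207.11 +$86.59 interest = $3,293.70; pay $471.85 → $2,821.85
Month 2: $2,821.85 +$76.19 interest = $2,898.04; pay $586.89 → $2,311.15
Month 3: $2,311.15 +$62.40 interest = $2,373.55; pay $701.93 → $1,671.62
Month 4: $1,671.62 +$45.13 interest = $1,716.75; pay $816.97 → $899.78

$816.97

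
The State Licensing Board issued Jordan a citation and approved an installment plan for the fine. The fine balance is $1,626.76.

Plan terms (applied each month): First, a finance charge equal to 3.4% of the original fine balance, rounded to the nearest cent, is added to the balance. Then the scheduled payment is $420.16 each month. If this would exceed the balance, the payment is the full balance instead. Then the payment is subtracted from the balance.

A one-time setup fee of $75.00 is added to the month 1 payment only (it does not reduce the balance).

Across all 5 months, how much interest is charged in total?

$276.55

Month 1: opening $1,626.76; interest $55.31 → $1,682.07; payment $420.16 (+ $75.00 fee); balance $1,261.91
Month 2: opening $1,261.91; interest $55.31 → $1,317.22; payment $420.16; balance $897.06
Month 3: opening $897.06; interest $55.31 → $952.37; payment $420.16; balance $532.21
Month 4: opening $532.21; interest $55.31 → $587.52; payment $420.16; balance $167.36
Month 5: opening $167.36; interest $55.31 → $222.67; payment $222.67; balance $0.00
Total interest: $55.31 + $55.31 + $55.31 + $55.31 + $55.31 = $276.55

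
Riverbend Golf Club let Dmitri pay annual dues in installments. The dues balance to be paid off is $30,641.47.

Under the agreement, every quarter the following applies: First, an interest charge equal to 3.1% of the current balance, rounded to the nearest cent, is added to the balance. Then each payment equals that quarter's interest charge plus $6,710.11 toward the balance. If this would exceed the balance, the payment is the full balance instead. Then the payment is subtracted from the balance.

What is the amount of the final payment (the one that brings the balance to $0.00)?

Quarter 1: $30,641.47 +$949.89 interest = $31,591.36; pay $7,660.00 → $23,931.36
Quarter 2: $23,931.36 +$741.87 interest = $24,673.23; pay $7,451.98 → $17,221.25
Quarter 3: $17,221.25 +$533.86 interest = $17,755.11; pay $7,243.97 → $10,511.14
Quarter 4: $10,511.14 +$325.85 interest = $10,836.99; pay $7,035.96 → $3,801.03
Quarter 5: $3,801.03 +$117.83 interest = $3,918.86; pay $3,918.86 → $0.00

$3,918.86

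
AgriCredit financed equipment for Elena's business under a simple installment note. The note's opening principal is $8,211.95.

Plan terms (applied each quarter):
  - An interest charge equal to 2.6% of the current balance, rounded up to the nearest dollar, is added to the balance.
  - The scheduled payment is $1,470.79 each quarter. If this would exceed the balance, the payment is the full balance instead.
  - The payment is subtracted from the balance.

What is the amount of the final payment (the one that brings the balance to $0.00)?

$168.21

Quarter 1: $8,211.95 +$214.00 interest = $8,425.95; pay $1,470.79 → $6,955.16
Quarter 2: $6,955.16 +$181.00 interest = $7,136.16; pay $1,470.79 → $5,665.37
Quarter 3: $5,665.37 +$148.00 interest = $5,813.37; pay $1,470.79 → $4,342.58
Quarter 4: $4,342.58 +$113.00 interest = $4,455.58; pay $1,470.79 → $2,984.79
Quarter 5: $2,984.79 +$78.00 interest = $3,062.79; pay $1,470.79 → $1,592.00
Quarter 6: $1,592.00 +$42.00 interest = $1,634.00; pay $1,470.79 → $163.21
Quarter 7: $163.21 +$5.00 interest = $168.21; pay $168.21 → $0.00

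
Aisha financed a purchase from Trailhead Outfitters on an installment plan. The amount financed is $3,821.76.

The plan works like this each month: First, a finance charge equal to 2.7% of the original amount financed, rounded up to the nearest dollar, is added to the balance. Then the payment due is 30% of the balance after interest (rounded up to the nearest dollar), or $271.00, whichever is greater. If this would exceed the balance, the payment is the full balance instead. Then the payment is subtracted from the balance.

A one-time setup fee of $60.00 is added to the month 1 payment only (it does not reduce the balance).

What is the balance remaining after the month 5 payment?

# | Opening | Interest | Payment | Fee | End bal
1 | $3,821.76 | $104.00 | $1,178.00 | $60.00 | $2,747.76
2 | $2,747.76 | $104.00 | $856.00 | — | $1,995.76
3 | $1,995.76 | $104.00 | $630.00 | — | $1,469.76
4 | $1,469.76 | $104.00 | $473.00 | — | $1,100.76
5 | $1,100.76 | $104.00 | $362.00 | — | $842.76

$842.76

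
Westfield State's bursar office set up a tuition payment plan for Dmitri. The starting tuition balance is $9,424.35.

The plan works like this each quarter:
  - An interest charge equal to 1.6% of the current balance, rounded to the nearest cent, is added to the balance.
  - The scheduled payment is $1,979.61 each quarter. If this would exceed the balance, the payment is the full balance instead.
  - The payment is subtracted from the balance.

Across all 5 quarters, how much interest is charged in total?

# | Opening | Interest | Payment | End bal
1 | $9,424.35 | $150.79 | $1,979.61 | $7,595.53
2 | $7,595.53 | $121.53 | $1,979.61 | $5,737.45
3 | $5,737.45 | $91.80 | $1,979.61 | $3,849.64
4 | $3,849.64 | $61.59 | $1,979.61 | $1,931.62
5 | $1,931.62 | $30.91 | $1,962.53 | $0.00
Total interest: $150.79 + $121.53 + $91.80 + $61.59 + $30.91 = $456.62

$456.62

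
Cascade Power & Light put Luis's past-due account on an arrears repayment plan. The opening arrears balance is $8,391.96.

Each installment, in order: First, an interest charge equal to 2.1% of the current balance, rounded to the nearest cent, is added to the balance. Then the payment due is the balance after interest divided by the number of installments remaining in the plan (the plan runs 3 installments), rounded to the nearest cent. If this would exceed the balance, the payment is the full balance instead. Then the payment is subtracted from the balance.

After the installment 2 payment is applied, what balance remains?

Installment 1: opening $8,391.96; interest $176.23 → $8,568.19; payment $2,856.06; balance $5,712.13
Installment 2: opening $5,712.13; interest $119.95 → $5,832.08; payment $2,916.04; balance $2,916.04

$2,916.04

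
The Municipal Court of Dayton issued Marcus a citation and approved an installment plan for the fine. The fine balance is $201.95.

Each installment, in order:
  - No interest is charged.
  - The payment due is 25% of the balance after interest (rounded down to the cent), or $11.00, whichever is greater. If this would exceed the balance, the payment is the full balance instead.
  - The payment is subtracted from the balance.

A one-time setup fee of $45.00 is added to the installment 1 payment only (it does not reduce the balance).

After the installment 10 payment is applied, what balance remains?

Installment 1: opening $201.95; payment $50.48 (+ $45.00 fee); balance $151.47
Installment 2: opening $151.47; payment $37.86; balance $113.61
Installment 3: opening $113.61; payment $28.40; balance $85.21
Installment 4: opening $85.21; payment $21.30; balance $63.91
Installment 5: opening $63.91; payment $15.97; balance $47.94
Installment 6: opening $47.94; payment $11.98; balance $35.96
Installment 7: opening $35.96; payment $11.00; balance $24.96
Installment 8: opening $24.96; payment $11.00; balance $13.96
Installment 9: opening $13.96; payment $11.00; balance $2.96
Installment 10: opening $2.96; payment $2.96; balance $0.00

$0.00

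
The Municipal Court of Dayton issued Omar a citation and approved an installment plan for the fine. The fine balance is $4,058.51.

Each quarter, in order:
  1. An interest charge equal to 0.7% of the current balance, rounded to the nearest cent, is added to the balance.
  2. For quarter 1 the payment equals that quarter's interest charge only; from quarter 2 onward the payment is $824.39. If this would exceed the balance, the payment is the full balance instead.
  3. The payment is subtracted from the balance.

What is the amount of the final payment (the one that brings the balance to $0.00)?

$22.67

Quarter 1: opening $4,058.51; interest $28.41 → $4,086.92; payment $28.41; balance $4,058.51
Quarter 2: opening $4,058.51; interest $28.41 → $4,086.92; payment $824.39; balance $3,262.53
Quarter 3: opening $3,262.53; interest $22.84 → $3,285.37; payment $824.39; balance $2,460.98
Quarter 4: opening $2,460.98; interest $17.23 → $2,478.21; payment $824.39; balance $1,653.82
Quarter 5: opening $1,653.82; interest $11.58 → $1,665.40; payment $824.39; balance $841.01
Quarter 6: opening $841.01; interest $5.89 → $846.90; payment $824.39; balance $22.51
Quarter 7: opening $22.51; interest $0.16 → $22.67; payment $22.67; balance $0.00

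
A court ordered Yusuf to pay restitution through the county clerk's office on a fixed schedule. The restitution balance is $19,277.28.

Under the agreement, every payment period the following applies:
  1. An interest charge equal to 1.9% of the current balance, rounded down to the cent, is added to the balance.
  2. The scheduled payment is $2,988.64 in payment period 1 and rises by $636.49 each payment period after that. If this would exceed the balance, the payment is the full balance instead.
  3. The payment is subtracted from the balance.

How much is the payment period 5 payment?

$4,705.20

Payment period 1: opening $19,277.28; interest $366.26 → $19,643.54; payment $2,988.64; balance $16,654.90
Payment period 2: opening $16,654.90; interest $316.44 → $16,971.34; payment $3,625.13; balance $13,346.21
Payment period 3: opening $13,346.21; interest $253.57 → $13,599.78; payment $4,261.62; balance $9,338.16
Payment period 4: opening $9,338.16; interest $177.42 → $9,515.58; payment $4,898.11; balance $4,617.47
Payment period 5: opening $4,617.47; interest $87.73 → $4,705.20; payment $4,705.20; balance $0.00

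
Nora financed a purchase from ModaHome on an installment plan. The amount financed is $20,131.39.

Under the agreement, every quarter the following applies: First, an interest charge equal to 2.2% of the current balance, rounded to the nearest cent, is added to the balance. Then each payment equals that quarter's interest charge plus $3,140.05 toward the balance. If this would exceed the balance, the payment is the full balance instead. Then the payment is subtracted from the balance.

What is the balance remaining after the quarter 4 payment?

Quarter 1: opening $20,131.39; interest $442.89 → $20,574.28; payment $3,582.94; balance $16,991.34
Quarter 2: opening $16,991.34; interest $373.81 → $17,365.15; payment $3,513.86; balance $13,851.29
Quarter 3: opening $13,851.29; interest $304.73 → $14,156.02; payment $3,444.78; balance $10,711.24
Quarter 4: opening $10,711.24; interest $235.65 → $10,946.89; payment $3,375.70; balance $7,571.19

$7,571.19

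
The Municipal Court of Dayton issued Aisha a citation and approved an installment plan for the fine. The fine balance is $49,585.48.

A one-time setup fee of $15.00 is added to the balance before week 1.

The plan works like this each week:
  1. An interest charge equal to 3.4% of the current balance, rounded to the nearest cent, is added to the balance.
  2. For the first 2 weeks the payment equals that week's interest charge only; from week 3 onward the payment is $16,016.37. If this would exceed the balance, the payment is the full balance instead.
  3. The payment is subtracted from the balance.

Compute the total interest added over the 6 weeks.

# | Opening | Interest | Payment | End bal
1 | $49,600.48 | $1,686.42 | $1,686.42 | $49,600.48
2 | $49,600.48 | $1,686.42 | $1,686.42 | $49,600.48
3 | $49,600.48 | $1,686.42 | $16,016.37 | $35,270.53
4 | $35,270.53 | $1,199.20 | $16,016.37 | $20,453.36
5 | $20,453.36 | $695.41 | $16,016.37 | $5,132.40
6 | $5,132.40 | $174.50 | $5,306.90 | $0.00
Total interest: $1,686.42 + $1,686.42 + $1,686.42 + $1,199.20 + $695.41 + $174.50 = $7,128.37

$7,128.37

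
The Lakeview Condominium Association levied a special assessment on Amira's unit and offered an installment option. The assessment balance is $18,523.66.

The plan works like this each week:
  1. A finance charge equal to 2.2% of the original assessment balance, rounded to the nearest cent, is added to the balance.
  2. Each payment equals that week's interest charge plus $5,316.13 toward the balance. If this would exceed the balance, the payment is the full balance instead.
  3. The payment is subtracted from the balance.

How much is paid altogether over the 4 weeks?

$20,153.74

Week 1: $18,523.66 +$407.52 interest = $18,931.18; pay $5,723.65 → $13,207.53
Week 2: $13,207.53 +$407.52 interest = $13,615.05; pay $5,723.65 → $7,891.40
Week 3: $7,891.40 +$407.52 interest = $8,298.92; pay $5,723.65 → $2,575.27
Week 4: $2,575.27 +$407.52 interest = $2,982.79; pay $2,982.79 → $0.00
Total paid: $20,153.74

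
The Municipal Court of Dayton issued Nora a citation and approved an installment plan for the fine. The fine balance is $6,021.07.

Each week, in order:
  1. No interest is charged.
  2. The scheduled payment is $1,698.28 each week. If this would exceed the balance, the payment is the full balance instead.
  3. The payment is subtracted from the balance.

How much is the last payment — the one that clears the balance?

Week 1: $6,021.07 − $1,698.28 → $4,322.79
Week 2: $4,322.79 − $1,698.28 → $2,624.51
Week 3: $2,624.51 − $1,698.28 → $926.23
Week 4: $926.23 − $926.23 → $0.00

$926.23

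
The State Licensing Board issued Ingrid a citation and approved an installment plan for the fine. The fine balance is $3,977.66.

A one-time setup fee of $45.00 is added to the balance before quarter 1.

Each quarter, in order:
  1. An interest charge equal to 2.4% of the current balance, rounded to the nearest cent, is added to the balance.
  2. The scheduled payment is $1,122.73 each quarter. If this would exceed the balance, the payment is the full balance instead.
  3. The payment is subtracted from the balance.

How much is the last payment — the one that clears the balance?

Quarter 1: $4,022.66 +$96.54 interest = $4,119.20; pay $1,122.73 → $2,996.47
Quarter 2: $2,996.47 +$71.92 interest = $3,068.39; pay $1,122.73 → $1,945.66
Quarter 3: $1,945.66 +$46.70 interest = $1,992.36; pay $1,122.73 → $869.63
Quarter 4: $869.63 +$20.87 interest = $890.50; pay $890.50 → $0.00

$890.50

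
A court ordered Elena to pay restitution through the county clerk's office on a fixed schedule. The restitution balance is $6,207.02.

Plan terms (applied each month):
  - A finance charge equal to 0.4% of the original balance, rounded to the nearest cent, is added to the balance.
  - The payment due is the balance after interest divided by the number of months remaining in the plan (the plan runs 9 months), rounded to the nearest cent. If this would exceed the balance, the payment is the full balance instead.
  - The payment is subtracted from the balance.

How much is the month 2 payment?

$695.53

Month 1: opening $6,207.02; interest $24.83 → $6,231.85; payment $692.43; balance $5,539.42
Month 2: opening $5,539.42; interest $24.83 → $5,564.25; payment $695.53; balance $4,868.72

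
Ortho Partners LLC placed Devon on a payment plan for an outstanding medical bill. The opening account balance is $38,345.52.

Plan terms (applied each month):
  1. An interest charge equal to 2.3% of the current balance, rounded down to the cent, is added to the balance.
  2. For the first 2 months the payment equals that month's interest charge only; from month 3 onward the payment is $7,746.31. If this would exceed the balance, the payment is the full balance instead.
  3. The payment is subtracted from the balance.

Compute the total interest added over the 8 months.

$4,613.43

Month 1: $38,345.52 +$881.94 interest = $39,227.46; pay $881.94 → $38,345.52
Month 2: $38,345.52 +$881.94 interest = $39,227.46; pay $881.94 → $38,345.52
Month 3: $38,345.52 +$881.94 interest = $39,227.46; pay $7,746.31 → $31,481.15
Month 4: $31,481.15 +$724.06 interest = $32,205.21; pay $7,746.31 → $24,458.90
Month 5: $24,458.90 +$562.55 interest = $25,021.45; pay $7,746.31 → $17,275.14
Month 6: $17,275.14 +$397.32 interest = $17,672.46; pay $7,746.31 → $9,926.15
Month 7: $9,926.15 +$228.30 interest = $10,154.45; pay $7,746.31 → $2,408.14
Month 8: $2,408.14 +$55.38 interest = $2,463.52; pay $2,463.52 → $0.00
Total interest: $881.94 + $881.94 + $881.94 + $724.06 + $562.55 + $397.32 + $228.30 + $55.38 = $4,613.43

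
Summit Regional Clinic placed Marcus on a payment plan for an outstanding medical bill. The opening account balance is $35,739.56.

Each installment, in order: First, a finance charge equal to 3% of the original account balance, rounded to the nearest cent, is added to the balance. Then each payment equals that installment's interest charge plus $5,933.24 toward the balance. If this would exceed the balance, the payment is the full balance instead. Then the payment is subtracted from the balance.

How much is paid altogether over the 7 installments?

$43,244.89

Installment 1: opening $35,739.56; interest $1,072.19 → $36,811.75; payment $7,005.43; balance $29,806.32
Installment 2: opening $29,806.32; interest $1,072.19 → $30,878.51; payment $7,005.43; balance $23,873.08
Installment 3: opening $23,873.08; interest $1,072.19 → $24,945.27; payment $7,005.43; balance $17,939.84
Installment 4: opening $17,939.84; interest $1,072.19 → $19,012.03; payment $7,005.43; balance $12,006.60
Installment 5: opening $12,006.60; interest $1,072.19 → $13,078.79; payment $7,005.43; balance $6,073.36
Installment 6: opening $6,073.36; interest $1,072.19 → $7,145.55; payment $7,005.43; balance $140.12
Installment 7: opening $140.12; interest $1,072.19 → $1,212.31; payment $1,212.31; balance $0.00
Total paid: $43,244.89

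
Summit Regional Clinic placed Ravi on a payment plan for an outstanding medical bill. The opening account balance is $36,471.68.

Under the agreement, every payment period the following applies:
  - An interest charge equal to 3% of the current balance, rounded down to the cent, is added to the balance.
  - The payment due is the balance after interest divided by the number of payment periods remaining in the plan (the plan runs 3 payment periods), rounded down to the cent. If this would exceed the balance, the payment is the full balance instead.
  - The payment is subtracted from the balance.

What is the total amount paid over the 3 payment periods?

# | Opening | Interest | Payment | End bal
1 | $36,471.68 | $1,094.15 | $12,521.94 | $25,043.89
2 | $25,043.89 | $751.31 | $12,897.60 | $12,897.60
3 | $12,897.60 | $386.92 | $13,284.52 | $0.00
Total paid: $38,704.06

$38,704.06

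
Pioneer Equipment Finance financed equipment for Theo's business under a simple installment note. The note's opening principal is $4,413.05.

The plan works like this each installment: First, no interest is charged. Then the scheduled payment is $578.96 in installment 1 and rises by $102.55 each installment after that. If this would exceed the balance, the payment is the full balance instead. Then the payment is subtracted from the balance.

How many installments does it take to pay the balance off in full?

6

Installment 1: opening $4,413.05; payment $578.96; balance $3,834.09
Installment 2: opening $3,834.09; payment $681.51; balance $3,152.58
Installment 3: opening $3,152.58; payment $784.06; balance $2,368.52
Installment 4: opening $2,368.52; payment $886.61; balance $1,481.91
Installment 5: opening $1,481.91; payment $989.16; balance $492.75
Installment 6: opening $492.75; payment $492.75; balance $0.00
Balance reaches $0.00 in installment 6.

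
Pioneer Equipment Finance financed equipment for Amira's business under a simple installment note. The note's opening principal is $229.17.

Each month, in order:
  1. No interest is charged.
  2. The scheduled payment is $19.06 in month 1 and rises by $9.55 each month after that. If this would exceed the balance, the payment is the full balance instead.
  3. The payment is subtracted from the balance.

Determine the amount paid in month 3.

$38.16

Month 1: $229.17 − $19.06 → $210.11
Month 2: $210.11 − $28.61 → $181.50
Month 3: $181.50 − $38.16 → $143.34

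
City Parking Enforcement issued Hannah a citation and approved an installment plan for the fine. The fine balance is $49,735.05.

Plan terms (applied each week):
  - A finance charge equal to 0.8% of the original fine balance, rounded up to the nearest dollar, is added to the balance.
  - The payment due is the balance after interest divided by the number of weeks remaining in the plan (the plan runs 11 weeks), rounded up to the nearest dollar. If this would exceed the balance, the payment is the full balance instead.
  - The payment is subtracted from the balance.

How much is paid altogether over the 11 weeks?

$54,113.05

Week 1: opening $49,735.05; interest $398.00 → $50,133.05; payment $4,558.00; balance $45,575.05
Week 2: opening $45,575.05; interest $398.00 → $45,973.05; payment $4,598.00; balance $41,375.05
Week 3: opening $41,375.05; interest $398.00 → $41,773.05; payment $4,642.00; balance $37,131.05
Week 4: opening $37,131.05; interest $398.00 → $37,529.05; payment $4,692.00; balance $32,837.05
Week 5: opening $32,837.05; interest $398.00 → $33,235.05; payment $4,748.00; balance $28,487.05
Week 6: opening $28,487.05; interest $398.00 → $28,885.05; payment $4,815.00; balance $24,070.05
Week 7: opening $24,070.05; interest $398.00 → $24,468.05; payment $4,894.00; balance $19,574.05
Week 8: opening $19,574.05; interest $398.00 → $19,972.05; payment $4,994.00; balance $14,978.05
Week 9: opening $14,978.05; interest $398.00 → $15,376.05; payment $5,126.00; balance $10,250.05
Week 10: opening $10,250.05; interest $398.00 → $10,648.05; payment $5,325.00; balance $5,323.05
Week 11: opening $5,323.05; interest $398.00 → $5,721.05; payment $5,721.05; balance $0.00
Total paid: $54,113.05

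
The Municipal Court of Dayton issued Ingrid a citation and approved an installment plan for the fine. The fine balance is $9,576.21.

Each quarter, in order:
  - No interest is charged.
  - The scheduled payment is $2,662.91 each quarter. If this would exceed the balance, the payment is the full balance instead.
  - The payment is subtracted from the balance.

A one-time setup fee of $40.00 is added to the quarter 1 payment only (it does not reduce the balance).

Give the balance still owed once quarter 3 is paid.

$1,587.48

Quarter 1: $9,576.21 − $2,662.91 (+ $40.00 fee) → $6,913.30
Quarter 2: $6,913.30 − $2,662.91 → $4,250.39
Quarter 3: $4,250.39 − $2,662.91 → $1,587.48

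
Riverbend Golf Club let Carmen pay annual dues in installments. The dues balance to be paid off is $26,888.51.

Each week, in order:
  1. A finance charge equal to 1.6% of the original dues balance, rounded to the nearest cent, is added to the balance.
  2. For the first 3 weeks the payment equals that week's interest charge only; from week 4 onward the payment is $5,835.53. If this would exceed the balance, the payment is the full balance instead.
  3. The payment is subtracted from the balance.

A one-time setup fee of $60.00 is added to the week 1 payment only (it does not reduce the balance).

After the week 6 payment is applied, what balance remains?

# | Opening | Interest | Payment | Fee | End bal
1 | $26,888.51 | $430.22 | $430.22 | $60.00 | $26,888.51
2 | $26,888.51 | $430.22 | $430.22 | — | $26,888.51
3 | $26,888.51 | $430.22 | $430.22 | — | $26,888.51
4 | $26,888.51 | $430.22 | $5,835.53 | — | $21,483.20
5 | $21,483.20 | $430.22 | $5,835.53 | — | $16,077.89
6 | $16,077.89 | $430.22 | $5,835.53 | — | $10,672.58

$10,672.58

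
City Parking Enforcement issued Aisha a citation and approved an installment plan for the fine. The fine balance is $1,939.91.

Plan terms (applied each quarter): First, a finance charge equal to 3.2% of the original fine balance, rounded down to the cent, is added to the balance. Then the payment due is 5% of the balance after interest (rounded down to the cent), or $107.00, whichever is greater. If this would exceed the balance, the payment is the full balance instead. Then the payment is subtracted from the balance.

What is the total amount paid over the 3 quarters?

Quarter 1: opening $1,939.91; interest $62.07 → $2,001.98; payment $107.00; balance $1,894.98
Quarter 2: opening $1,894.98; interest $62.07 → $1,957.05; payment $107.00; balance $1,850.05
Quarter 3: opening $1,850.05; interest $62.07 → $1,912.12; payment $107.00; balance $1,805.12
Total paid: $321.00

$321.00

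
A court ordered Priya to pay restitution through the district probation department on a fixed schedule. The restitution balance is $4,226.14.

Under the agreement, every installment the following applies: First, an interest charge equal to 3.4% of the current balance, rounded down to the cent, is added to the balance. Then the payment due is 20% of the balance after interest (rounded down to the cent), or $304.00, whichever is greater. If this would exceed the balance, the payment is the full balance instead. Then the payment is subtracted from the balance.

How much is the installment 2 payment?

Installment 1: opening $4,226.14; interest $143.68 → $4,369.82; payment $873.96; balance $3,495.86
Installment 2: opening $3,495.86; interest $118.85 → $3,614.71; payment $722.94; balance $2,891.77

$722.94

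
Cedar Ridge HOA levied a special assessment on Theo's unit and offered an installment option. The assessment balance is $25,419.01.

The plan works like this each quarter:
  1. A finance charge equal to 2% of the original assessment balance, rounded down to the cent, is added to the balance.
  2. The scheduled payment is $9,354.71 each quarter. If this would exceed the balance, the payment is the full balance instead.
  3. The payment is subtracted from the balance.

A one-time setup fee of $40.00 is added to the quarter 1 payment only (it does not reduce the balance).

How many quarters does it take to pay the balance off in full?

3

# | Opening | Interest | Payment | Fee | End bal
1 | $25,419.01 | $508.38 | $9,354.71 | $40.00 | $16,572.68
2 | $16,572.68 | $508.38 | $9,354.71 | — | $7,726.35
3 | $7,726.35 | $508.38 | $8,234.73 | — | $0.00
Balance reaches $0.00 in quarter 3.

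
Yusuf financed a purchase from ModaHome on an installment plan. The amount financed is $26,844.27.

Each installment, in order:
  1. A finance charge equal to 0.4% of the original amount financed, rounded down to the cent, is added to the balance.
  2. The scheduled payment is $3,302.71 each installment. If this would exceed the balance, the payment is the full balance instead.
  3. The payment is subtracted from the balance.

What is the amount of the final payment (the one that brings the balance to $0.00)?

# | Opening | Interest | Payment | End bal
1 | $26,844.27 | $107.37 | $3,302.71 | $23,648.93
2 | $23,648.93 | $107.37 | $3,302.71 | $20,453.59
3 | $20,453.59 | $107.37 | $3,302.71 | $17,258.25
4 | $17,258.25 | $107.37 | $3,302.71 | $14,062.91
5 | $14,062.91 | $107.37 | $3,302.71 | $10,867.57
6 | $10,867.57 | $107.37 | $3,302.71 | $7,672.23
7 | $7,672.23 | $107.37 | $3,302.71 | $4,476.89
8 | $4,476.89 | $107.37 | $3,302.71 | $1,281.55
9 | $1,281.55 | $107.37 | $1,388.92 | $0.00

$1,388.92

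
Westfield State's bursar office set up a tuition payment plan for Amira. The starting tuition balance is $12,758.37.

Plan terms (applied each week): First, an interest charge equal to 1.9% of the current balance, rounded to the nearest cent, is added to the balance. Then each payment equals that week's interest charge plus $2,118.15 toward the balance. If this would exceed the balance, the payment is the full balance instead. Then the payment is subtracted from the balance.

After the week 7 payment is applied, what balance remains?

Week 1: opening $12,758.37; interest $242.41 → $13,000.78; payment $2,360.56; balance $10,640.22
Week 2: opening $10,640.22; interest $202.16 → $10,842.38; payment $2,320.31; balance $8,522.07
Week 3: opening $8,522.07; interest $161.92 → $8,683.99; payment $2,280.07; balance $6,403.92
Week 4: opening $6,403.92; interest $121.67 → $6,525.59; payment $2,239.82; balance $4,285.77
Week 5: opening $4,285.77; interest $81.43 → $4,367.20; payment $2,199.58; balance $2,167.62
Week 6: opening $2,167.62; interest $41.18 → $2,208.80; payment $2,159.33; balance $49.47
Week 7: opening $49.47; interest $0.94 → $50.41; payment $50.41; balance $0.00

$0.00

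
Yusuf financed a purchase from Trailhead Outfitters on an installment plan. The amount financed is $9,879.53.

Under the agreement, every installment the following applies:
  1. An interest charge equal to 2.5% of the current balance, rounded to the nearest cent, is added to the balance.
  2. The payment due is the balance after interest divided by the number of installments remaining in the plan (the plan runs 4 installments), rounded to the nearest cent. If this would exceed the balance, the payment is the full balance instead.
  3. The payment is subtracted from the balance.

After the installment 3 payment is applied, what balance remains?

# | Opening | Interest | Payment | End bal
1 | $9,879.53 | $246.99 | $2,531.63 | $7,594.89
2 | $7,594.89 | $189.87 | $2,594.92 | $5,189.84
3 | $5,189.84 | $129.75 | $2,659.80 | $2,659.79

$2,659.79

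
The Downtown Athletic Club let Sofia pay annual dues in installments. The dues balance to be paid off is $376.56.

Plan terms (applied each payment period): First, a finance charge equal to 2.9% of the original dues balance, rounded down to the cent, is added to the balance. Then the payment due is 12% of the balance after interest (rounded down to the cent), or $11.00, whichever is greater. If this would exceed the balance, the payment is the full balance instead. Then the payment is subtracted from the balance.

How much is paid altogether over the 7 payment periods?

$251.72

Payment period 1: opening $376.56; interest $10.92 → $387.48; payment $46.49; balance $340.99
Payment period 2: opening $340.99; interest $10.92 → $351.91; payment $42.22; balance $309.69
Payment period 3: opening $309.69; interest $10.92 → $320.61; payment $38.47; balance $282.14
Payment period 4: opening $282.14; interest $10.92 → $293.06; payment $35.16; balance $257.90
Payment period 5: opening $257.90; interest $10.92 → $268.82; payment $32.25; balance $236.57
Payment period 6: opening $236.57; interest $10.92 → $247.49; payment $29.69; balance $217.80
Payment period 7: opening $217.80; interest $10.92 → $228.72; payment $27.44; balance $201.28
Total paid: $251.72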